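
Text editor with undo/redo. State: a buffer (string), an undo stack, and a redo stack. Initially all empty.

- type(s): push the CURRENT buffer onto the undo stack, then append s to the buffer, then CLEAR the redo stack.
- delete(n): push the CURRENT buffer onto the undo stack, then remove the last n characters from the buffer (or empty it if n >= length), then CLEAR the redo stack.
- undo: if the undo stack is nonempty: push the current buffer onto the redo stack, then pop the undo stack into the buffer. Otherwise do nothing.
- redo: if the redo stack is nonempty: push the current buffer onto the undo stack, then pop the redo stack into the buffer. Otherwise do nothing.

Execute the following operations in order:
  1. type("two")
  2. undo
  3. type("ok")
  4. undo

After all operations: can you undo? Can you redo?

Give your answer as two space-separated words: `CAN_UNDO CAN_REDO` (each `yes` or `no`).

After op 1 (type): buf='two' undo_depth=1 redo_depth=0
After op 2 (undo): buf='(empty)' undo_depth=0 redo_depth=1
After op 3 (type): buf='ok' undo_depth=1 redo_depth=0
After op 4 (undo): buf='(empty)' undo_depth=0 redo_depth=1

Answer: no yes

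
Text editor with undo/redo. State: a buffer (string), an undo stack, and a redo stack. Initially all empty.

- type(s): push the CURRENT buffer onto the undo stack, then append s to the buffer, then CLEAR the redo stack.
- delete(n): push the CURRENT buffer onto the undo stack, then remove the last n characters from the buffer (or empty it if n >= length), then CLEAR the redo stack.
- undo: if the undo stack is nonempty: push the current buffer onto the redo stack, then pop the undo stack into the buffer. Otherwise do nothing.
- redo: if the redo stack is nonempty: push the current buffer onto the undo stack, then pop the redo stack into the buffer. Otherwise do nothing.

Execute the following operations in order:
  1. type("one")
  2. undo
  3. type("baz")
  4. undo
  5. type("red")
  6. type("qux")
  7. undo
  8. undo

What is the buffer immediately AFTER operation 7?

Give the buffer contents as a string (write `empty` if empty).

After op 1 (type): buf='one' undo_depth=1 redo_depth=0
After op 2 (undo): buf='(empty)' undo_depth=0 redo_depth=1
After op 3 (type): buf='baz' undo_depth=1 redo_depth=0
After op 4 (undo): buf='(empty)' undo_depth=0 redo_depth=1
After op 5 (type): buf='red' undo_depth=1 redo_depth=0
After op 6 (type): buf='redqux' undo_depth=2 redo_depth=0
After op 7 (undo): buf='red' undo_depth=1 redo_depth=1

Answer: red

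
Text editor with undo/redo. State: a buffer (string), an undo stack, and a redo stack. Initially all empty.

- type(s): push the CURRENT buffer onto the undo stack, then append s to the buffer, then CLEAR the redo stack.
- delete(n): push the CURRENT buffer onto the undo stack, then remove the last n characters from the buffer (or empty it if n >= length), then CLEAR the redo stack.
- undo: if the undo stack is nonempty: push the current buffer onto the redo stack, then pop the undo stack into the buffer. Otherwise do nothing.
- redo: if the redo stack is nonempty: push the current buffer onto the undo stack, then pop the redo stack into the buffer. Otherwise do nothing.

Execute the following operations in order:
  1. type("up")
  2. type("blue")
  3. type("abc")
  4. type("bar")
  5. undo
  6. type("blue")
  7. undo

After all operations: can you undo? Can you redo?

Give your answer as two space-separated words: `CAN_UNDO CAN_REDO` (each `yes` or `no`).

After op 1 (type): buf='up' undo_depth=1 redo_depth=0
After op 2 (type): buf='upblue' undo_depth=2 redo_depth=0
After op 3 (type): buf='upblueabc' undo_depth=3 redo_depth=0
After op 4 (type): buf='upblueabcbar' undo_depth=4 redo_depth=0
After op 5 (undo): buf='upblueabc' undo_depth=3 redo_depth=1
After op 6 (type): buf='upblueabcblue' undo_depth=4 redo_depth=0
After op 7 (undo): buf='upblueabc' undo_depth=3 redo_depth=1

Answer: yes yes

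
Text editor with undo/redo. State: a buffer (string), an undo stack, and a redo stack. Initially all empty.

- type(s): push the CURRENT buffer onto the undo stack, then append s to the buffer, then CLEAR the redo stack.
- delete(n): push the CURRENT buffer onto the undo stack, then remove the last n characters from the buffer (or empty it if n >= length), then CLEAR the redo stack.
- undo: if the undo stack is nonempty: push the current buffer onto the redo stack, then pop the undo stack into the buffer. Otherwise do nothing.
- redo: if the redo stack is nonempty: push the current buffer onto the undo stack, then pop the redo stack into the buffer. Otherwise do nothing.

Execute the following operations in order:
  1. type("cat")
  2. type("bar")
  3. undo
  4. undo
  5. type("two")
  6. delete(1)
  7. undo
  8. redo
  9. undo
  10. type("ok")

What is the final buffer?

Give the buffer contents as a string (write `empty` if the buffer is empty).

After op 1 (type): buf='cat' undo_depth=1 redo_depth=0
After op 2 (type): buf='catbar' undo_depth=2 redo_depth=0
After op 3 (undo): buf='cat' undo_depth=1 redo_depth=1
After op 4 (undo): buf='(empty)' undo_depth=0 redo_depth=2
After op 5 (type): buf='two' undo_depth=1 redo_depth=0
After op 6 (delete): buf='tw' undo_depth=2 redo_depth=0
After op 7 (undo): buf='two' undo_depth=1 redo_depth=1
After op 8 (redo): buf='tw' undo_depth=2 redo_depth=0
After op 9 (undo): buf='two' undo_depth=1 redo_depth=1
After op 10 (type): buf='twook' undo_depth=2 redo_depth=0

Answer: twook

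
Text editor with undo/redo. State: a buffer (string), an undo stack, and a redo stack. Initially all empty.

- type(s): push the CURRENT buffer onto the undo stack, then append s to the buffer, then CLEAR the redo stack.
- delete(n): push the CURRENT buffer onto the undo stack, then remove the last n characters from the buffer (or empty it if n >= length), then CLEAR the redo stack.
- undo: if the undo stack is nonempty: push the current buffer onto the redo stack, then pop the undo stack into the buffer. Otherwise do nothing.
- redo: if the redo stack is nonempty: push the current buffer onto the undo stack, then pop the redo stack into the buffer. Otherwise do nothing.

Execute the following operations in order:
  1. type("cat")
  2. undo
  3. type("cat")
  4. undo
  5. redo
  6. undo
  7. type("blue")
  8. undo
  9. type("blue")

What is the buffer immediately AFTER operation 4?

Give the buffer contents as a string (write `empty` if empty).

After op 1 (type): buf='cat' undo_depth=1 redo_depth=0
After op 2 (undo): buf='(empty)' undo_depth=0 redo_depth=1
After op 3 (type): buf='cat' undo_depth=1 redo_depth=0
After op 4 (undo): buf='(empty)' undo_depth=0 redo_depth=1

Answer: empty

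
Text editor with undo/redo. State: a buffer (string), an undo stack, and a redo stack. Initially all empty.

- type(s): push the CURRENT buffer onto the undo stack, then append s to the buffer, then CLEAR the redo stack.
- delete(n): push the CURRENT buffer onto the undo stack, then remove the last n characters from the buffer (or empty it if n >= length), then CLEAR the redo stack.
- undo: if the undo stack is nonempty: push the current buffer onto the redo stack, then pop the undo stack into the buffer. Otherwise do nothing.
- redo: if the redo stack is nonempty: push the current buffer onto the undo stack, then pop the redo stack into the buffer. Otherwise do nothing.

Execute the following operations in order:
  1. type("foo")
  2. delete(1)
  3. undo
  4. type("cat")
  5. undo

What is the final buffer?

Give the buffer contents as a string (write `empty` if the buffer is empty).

Answer: foo

Derivation:
After op 1 (type): buf='foo' undo_depth=1 redo_depth=0
After op 2 (delete): buf='fo' undo_depth=2 redo_depth=0
After op 3 (undo): buf='foo' undo_depth=1 redo_depth=1
After op 4 (type): buf='foocat' undo_depth=2 redo_depth=0
After op 5 (undo): buf='foo' undo_depth=1 redo_depth=1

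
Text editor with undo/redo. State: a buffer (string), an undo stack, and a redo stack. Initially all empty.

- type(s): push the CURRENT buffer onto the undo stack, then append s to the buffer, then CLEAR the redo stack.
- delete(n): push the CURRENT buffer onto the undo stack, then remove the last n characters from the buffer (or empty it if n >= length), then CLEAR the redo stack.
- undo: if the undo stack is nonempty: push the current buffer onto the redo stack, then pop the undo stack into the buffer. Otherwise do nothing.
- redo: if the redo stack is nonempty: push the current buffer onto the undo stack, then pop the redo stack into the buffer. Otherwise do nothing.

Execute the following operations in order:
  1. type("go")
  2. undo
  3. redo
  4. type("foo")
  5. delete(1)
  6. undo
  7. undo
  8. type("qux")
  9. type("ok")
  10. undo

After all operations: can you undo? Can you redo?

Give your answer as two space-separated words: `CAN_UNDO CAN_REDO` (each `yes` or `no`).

Answer: yes yes

Derivation:
After op 1 (type): buf='go' undo_depth=1 redo_depth=0
After op 2 (undo): buf='(empty)' undo_depth=0 redo_depth=1
After op 3 (redo): buf='go' undo_depth=1 redo_depth=0
After op 4 (type): buf='gofoo' undo_depth=2 redo_depth=0
After op 5 (delete): buf='gofo' undo_depth=3 redo_depth=0
After op 6 (undo): buf='gofoo' undo_depth=2 redo_depth=1
After op 7 (undo): buf='go' undo_depth=1 redo_depth=2
After op 8 (type): buf='goqux' undo_depth=2 redo_depth=0
After op 9 (type): buf='goquxok' undo_depth=3 redo_depth=0
After op 10 (undo): buf='goqux' undo_depth=2 redo_depth=1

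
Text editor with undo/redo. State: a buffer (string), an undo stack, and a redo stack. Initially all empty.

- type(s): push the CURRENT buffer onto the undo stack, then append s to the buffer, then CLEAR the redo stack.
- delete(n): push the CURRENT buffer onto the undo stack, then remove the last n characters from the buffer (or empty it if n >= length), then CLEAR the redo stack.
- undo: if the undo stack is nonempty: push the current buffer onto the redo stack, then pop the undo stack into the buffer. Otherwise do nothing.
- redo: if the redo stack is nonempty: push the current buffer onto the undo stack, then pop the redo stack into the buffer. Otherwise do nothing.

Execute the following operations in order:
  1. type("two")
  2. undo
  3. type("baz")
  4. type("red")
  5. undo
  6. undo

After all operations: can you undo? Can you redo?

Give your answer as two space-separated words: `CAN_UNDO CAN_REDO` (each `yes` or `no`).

After op 1 (type): buf='two' undo_depth=1 redo_depth=0
After op 2 (undo): buf='(empty)' undo_depth=0 redo_depth=1
After op 3 (type): buf='baz' undo_depth=1 redo_depth=0
After op 4 (type): buf='bazred' undo_depth=2 redo_depth=0
After op 5 (undo): buf='baz' undo_depth=1 redo_depth=1
After op 6 (undo): buf='(empty)' undo_depth=0 redo_depth=2

Answer: no yes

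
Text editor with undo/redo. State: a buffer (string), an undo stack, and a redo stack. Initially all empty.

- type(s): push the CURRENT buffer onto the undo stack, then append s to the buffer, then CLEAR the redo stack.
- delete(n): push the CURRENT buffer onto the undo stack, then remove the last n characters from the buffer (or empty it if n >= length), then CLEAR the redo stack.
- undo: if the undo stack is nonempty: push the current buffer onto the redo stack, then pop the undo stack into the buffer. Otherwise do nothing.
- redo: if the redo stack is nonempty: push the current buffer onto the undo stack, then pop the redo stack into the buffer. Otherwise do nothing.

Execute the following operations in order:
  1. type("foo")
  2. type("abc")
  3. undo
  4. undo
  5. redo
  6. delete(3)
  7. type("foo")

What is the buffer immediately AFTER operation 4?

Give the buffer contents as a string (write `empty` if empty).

After op 1 (type): buf='foo' undo_depth=1 redo_depth=0
After op 2 (type): buf='fooabc' undo_depth=2 redo_depth=0
After op 3 (undo): buf='foo' undo_depth=1 redo_depth=1
After op 4 (undo): buf='(empty)' undo_depth=0 redo_depth=2

Answer: empty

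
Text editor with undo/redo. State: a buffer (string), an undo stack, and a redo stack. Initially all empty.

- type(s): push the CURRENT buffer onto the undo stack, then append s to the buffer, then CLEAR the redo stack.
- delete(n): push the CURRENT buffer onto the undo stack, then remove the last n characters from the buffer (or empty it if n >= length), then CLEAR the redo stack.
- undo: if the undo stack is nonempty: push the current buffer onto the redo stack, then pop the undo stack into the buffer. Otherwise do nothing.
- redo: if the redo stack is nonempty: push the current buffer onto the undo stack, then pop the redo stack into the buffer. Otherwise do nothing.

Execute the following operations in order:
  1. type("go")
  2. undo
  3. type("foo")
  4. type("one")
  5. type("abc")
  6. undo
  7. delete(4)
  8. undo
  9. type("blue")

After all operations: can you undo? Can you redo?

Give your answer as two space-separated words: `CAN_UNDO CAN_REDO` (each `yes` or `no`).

Answer: yes no

Derivation:
After op 1 (type): buf='go' undo_depth=1 redo_depth=0
After op 2 (undo): buf='(empty)' undo_depth=0 redo_depth=1
After op 3 (type): buf='foo' undo_depth=1 redo_depth=0
After op 4 (type): buf='fooone' undo_depth=2 redo_depth=0
After op 5 (type): buf='foooneabc' undo_depth=3 redo_depth=0
After op 6 (undo): buf='fooone' undo_depth=2 redo_depth=1
After op 7 (delete): buf='fo' undo_depth=3 redo_depth=0
After op 8 (undo): buf='fooone' undo_depth=2 redo_depth=1
After op 9 (type): buf='foooneblue' undo_depth=3 redo_depth=0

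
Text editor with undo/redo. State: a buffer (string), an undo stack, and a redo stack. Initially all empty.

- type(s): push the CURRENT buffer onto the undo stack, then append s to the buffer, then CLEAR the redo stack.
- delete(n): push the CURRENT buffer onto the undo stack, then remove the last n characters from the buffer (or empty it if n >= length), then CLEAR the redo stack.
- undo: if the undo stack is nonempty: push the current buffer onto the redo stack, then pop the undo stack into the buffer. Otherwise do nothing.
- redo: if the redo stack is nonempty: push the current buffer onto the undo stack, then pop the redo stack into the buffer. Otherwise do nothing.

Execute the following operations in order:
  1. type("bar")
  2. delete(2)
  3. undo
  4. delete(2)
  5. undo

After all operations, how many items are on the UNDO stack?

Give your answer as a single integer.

After op 1 (type): buf='bar' undo_depth=1 redo_depth=0
After op 2 (delete): buf='b' undo_depth=2 redo_depth=0
After op 3 (undo): buf='bar' undo_depth=1 redo_depth=1
After op 4 (delete): buf='b' undo_depth=2 redo_depth=0
After op 5 (undo): buf='bar' undo_depth=1 redo_depth=1

Answer: 1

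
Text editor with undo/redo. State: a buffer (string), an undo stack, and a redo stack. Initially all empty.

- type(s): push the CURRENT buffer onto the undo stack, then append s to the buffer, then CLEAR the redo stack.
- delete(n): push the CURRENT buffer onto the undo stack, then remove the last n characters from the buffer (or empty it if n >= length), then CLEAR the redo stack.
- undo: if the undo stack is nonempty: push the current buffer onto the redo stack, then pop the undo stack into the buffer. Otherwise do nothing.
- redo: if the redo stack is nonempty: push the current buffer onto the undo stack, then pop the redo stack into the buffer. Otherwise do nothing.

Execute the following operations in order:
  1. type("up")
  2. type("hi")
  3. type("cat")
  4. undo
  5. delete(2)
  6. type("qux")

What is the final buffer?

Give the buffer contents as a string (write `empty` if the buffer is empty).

After op 1 (type): buf='up' undo_depth=1 redo_depth=0
After op 2 (type): buf='uphi' undo_depth=2 redo_depth=0
After op 3 (type): buf='uphicat' undo_depth=3 redo_depth=0
After op 4 (undo): buf='uphi' undo_depth=2 redo_depth=1
After op 5 (delete): buf='up' undo_depth=3 redo_depth=0
After op 6 (type): buf='upqux' undo_depth=4 redo_depth=0

Answer: upqux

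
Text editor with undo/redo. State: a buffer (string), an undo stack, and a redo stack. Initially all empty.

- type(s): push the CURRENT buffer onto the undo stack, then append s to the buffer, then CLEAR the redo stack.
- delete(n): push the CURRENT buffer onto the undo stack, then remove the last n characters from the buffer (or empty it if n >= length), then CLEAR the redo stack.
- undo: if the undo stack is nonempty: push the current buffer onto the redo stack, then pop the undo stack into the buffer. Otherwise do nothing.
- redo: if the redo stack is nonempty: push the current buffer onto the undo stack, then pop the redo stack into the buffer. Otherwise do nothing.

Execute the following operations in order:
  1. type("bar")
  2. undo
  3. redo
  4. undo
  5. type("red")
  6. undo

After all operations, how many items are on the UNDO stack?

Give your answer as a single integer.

After op 1 (type): buf='bar' undo_depth=1 redo_depth=0
After op 2 (undo): buf='(empty)' undo_depth=0 redo_depth=1
After op 3 (redo): buf='bar' undo_depth=1 redo_depth=0
After op 4 (undo): buf='(empty)' undo_depth=0 redo_depth=1
After op 5 (type): buf='red' undo_depth=1 redo_depth=0
After op 6 (undo): buf='(empty)' undo_depth=0 redo_depth=1

Answer: 0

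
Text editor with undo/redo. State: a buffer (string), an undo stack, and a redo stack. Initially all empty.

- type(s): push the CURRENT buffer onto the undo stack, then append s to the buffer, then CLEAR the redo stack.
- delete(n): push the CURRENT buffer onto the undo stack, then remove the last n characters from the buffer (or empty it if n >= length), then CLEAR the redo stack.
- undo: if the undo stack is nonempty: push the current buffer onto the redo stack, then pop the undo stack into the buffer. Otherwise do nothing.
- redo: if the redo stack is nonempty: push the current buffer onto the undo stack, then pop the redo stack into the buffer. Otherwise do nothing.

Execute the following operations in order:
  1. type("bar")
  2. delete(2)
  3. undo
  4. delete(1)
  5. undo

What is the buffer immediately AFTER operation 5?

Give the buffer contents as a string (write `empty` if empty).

After op 1 (type): buf='bar' undo_depth=1 redo_depth=0
After op 2 (delete): buf='b' undo_depth=2 redo_depth=0
After op 3 (undo): buf='bar' undo_depth=1 redo_depth=1
After op 4 (delete): buf='ba' undo_depth=2 redo_depth=0
After op 5 (undo): buf='bar' undo_depth=1 redo_depth=1

Answer: bar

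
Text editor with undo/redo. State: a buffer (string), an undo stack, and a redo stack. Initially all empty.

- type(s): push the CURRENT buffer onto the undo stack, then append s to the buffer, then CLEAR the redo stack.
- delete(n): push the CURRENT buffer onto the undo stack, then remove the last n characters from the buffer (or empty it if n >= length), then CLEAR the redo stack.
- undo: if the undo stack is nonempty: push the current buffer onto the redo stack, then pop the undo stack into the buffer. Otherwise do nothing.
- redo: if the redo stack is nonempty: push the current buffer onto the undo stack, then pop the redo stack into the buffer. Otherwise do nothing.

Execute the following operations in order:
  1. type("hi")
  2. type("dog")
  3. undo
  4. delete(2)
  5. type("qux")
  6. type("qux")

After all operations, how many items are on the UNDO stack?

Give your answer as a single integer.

Answer: 4

Derivation:
After op 1 (type): buf='hi' undo_depth=1 redo_depth=0
After op 2 (type): buf='hidog' undo_depth=2 redo_depth=0
After op 3 (undo): buf='hi' undo_depth=1 redo_depth=1
After op 4 (delete): buf='(empty)' undo_depth=2 redo_depth=0
After op 5 (type): buf='qux' undo_depth=3 redo_depth=0
After op 6 (type): buf='quxqux' undo_depth=4 redo_depth=0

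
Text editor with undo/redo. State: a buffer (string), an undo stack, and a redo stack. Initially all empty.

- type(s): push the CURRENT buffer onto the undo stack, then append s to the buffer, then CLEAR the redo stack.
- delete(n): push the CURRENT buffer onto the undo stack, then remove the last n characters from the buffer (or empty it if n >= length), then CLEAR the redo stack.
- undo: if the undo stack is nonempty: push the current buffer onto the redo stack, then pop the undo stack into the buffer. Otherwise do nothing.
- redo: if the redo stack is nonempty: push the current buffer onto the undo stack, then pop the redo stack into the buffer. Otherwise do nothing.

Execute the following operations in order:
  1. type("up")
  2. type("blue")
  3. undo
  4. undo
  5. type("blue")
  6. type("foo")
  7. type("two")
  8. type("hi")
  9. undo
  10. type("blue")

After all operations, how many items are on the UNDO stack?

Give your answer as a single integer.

After op 1 (type): buf='up' undo_depth=1 redo_depth=0
After op 2 (type): buf='upblue' undo_depth=2 redo_depth=0
After op 3 (undo): buf='up' undo_depth=1 redo_depth=1
After op 4 (undo): buf='(empty)' undo_depth=0 redo_depth=2
After op 5 (type): buf='blue' undo_depth=1 redo_depth=0
After op 6 (type): buf='bluefoo' undo_depth=2 redo_depth=0
After op 7 (type): buf='bluefootwo' undo_depth=3 redo_depth=0
After op 8 (type): buf='bluefootwohi' undo_depth=4 redo_depth=0
After op 9 (undo): buf='bluefootwo' undo_depth=3 redo_depth=1
After op 10 (type): buf='bluefootwoblue' undo_depth=4 redo_depth=0

Answer: 4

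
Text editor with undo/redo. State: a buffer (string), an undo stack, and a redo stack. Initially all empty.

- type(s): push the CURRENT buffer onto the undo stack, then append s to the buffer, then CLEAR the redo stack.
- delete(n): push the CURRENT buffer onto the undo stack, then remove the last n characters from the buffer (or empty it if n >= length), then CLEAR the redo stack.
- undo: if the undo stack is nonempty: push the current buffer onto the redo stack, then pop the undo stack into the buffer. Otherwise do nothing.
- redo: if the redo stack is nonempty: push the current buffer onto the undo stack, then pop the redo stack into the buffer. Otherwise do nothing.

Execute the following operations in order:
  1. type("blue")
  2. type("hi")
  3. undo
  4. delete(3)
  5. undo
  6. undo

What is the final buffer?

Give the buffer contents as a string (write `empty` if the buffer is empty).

Answer: empty

Derivation:
After op 1 (type): buf='blue' undo_depth=1 redo_depth=0
After op 2 (type): buf='bluehi' undo_depth=2 redo_depth=0
After op 3 (undo): buf='blue' undo_depth=1 redo_depth=1
After op 4 (delete): buf='b' undo_depth=2 redo_depth=0
After op 5 (undo): buf='blue' undo_depth=1 redo_depth=1
After op 6 (undo): buf='(empty)' undo_depth=0 redo_depth=2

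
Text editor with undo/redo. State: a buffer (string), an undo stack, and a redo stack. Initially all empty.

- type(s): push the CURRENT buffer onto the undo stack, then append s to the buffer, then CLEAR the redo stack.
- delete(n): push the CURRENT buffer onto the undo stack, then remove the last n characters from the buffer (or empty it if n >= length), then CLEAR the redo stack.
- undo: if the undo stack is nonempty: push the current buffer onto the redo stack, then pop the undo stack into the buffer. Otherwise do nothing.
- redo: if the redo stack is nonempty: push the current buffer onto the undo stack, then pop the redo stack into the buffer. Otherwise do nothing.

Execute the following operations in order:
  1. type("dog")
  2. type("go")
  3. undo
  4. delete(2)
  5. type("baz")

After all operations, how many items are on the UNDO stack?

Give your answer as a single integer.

After op 1 (type): buf='dog' undo_depth=1 redo_depth=0
After op 2 (type): buf='doggo' undo_depth=2 redo_depth=0
After op 3 (undo): buf='dog' undo_depth=1 redo_depth=1
After op 4 (delete): buf='d' undo_depth=2 redo_depth=0
After op 5 (type): buf='dbaz' undo_depth=3 redo_depth=0

Answer: 3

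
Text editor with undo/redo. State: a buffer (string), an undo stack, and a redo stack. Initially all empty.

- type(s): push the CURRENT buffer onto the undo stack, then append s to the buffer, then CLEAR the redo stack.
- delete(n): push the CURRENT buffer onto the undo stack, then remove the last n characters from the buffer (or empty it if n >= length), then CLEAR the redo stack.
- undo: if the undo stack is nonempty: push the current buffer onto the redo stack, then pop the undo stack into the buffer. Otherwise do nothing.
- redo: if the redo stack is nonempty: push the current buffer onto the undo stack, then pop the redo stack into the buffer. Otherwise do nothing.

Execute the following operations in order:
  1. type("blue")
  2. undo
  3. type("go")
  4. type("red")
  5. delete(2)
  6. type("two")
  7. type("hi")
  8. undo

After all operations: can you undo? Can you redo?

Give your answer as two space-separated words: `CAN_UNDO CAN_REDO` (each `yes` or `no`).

Answer: yes yes

Derivation:
After op 1 (type): buf='blue' undo_depth=1 redo_depth=0
After op 2 (undo): buf='(empty)' undo_depth=0 redo_depth=1
After op 3 (type): buf='go' undo_depth=1 redo_depth=0
After op 4 (type): buf='gored' undo_depth=2 redo_depth=0
After op 5 (delete): buf='gor' undo_depth=3 redo_depth=0
After op 6 (type): buf='gortwo' undo_depth=4 redo_depth=0
After op 7 (type): buf='gortwohi' undo_depth=5 redo_depth=0
After op 8 (undo): buf='gortwo' undo_depth=4 redo_depth=1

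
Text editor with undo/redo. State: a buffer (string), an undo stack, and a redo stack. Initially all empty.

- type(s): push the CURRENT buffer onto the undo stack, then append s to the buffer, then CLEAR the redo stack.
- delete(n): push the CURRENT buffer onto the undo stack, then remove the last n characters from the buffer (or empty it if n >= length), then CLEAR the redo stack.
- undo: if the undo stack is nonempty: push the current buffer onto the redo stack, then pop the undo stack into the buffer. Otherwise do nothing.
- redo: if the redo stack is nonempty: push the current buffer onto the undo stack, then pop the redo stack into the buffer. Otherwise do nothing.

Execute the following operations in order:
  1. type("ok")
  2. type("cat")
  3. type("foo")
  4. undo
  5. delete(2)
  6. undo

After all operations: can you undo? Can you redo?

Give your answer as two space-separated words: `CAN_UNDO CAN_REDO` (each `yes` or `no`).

Answer: yes yes

Derivation:
After op 1 (type): buf='ok' undo_depth=1 redo_depth=0
After op 2 (type): buf='okcat' undo_depth=2 redo_depth=0
After op 3 (type): buf='okcatfoo' undo_depth=3 redo_depth=0
After op 4 (undo): buf='okcat' undo_depth=2 redo_depth=1
After op 5 (delete): buf='okc' undo_depth=3 redo_depth=0
After op 6 (undo): buf='okcat' undo_depth=2 redo_depth=1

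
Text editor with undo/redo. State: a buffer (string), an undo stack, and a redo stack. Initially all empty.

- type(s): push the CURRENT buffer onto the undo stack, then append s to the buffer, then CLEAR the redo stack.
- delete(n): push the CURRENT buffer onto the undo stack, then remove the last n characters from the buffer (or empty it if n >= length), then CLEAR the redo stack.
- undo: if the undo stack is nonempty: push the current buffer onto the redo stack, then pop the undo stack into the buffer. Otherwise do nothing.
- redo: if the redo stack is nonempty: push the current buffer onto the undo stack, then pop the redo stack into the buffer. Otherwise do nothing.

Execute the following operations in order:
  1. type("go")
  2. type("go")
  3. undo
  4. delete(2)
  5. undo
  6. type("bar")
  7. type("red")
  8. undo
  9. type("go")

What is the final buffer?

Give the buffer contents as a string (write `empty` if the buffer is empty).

After op 1 (type): buf='go' undo_depth=1 redo_depth=0
After op 2 (type): buf='gogo' undo_depth=2 redo_depth=0
After op 3 (undo): buf='go' undo_depth=1 redo_depth=1
After op 4 (delete): buf='(empty)' undo_depth=2 redo_depth=0
After op 5 (undo): buf='go' undo_depth=1 redo_depth=1
After op 6 (type): buf='gobar' undo_depth=2 redo_depth=0
After op 7 (type): buf='gobarred' undo_depth=3 redo_depth=0
After op 8 (undo): buf='gobar' undo_depth=2 redo_depth=1
After op 9 (type): buf='gobargo' undo_depth=3 redo_depth=0

Answer: gobargo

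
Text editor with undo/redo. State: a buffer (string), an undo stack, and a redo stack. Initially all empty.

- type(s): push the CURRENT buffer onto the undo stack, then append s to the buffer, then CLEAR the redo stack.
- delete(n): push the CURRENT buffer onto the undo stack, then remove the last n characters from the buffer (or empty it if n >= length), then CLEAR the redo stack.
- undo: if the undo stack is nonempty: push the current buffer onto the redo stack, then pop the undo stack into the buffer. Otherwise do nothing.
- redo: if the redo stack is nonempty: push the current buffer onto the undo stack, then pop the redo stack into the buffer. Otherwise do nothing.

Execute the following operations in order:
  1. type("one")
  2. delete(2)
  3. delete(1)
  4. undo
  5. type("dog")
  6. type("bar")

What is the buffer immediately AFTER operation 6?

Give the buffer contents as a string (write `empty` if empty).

Answer: odogbar

Derivation:
After op 1 (type): buf='one' undo_depth=1 redo_depth=0
After op 2 (delete): buf='o' undo_depth=2 redo_depth=0
After op 3 (delete): buf='(empty)' undo_depth=3 redo_depth=0
After op 4 (undo): buf='o' undo_depth=2 redo_depth=1
After op 5 (type): buf='odog' undo_depth=3 redo_depth=0
After op 6 (type): buf='odogbar' undo_depth=4 redo_depth=0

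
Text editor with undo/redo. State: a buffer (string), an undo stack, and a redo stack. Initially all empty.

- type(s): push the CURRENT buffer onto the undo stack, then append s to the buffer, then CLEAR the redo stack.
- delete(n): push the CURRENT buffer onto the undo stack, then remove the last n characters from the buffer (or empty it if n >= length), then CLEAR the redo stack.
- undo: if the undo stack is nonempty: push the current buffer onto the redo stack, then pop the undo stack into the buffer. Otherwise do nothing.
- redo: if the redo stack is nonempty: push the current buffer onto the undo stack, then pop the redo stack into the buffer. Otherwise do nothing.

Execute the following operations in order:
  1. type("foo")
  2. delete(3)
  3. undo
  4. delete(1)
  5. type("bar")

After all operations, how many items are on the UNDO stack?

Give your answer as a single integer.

After op 1 (type): buf='foo' undo_depth=1 redo_depth=0
After op 2 (delete): buf='(empty)' undo_depth=2 redo_depth=0
After op 3 (undo): buf='foo' undo_depth=1 redo_depth=1
After op 4 (delete): buf='fo' undo_depth=2 redo_depth=0
After op 5 (type): buf='fobar' undo_depth=3 redo_depth=0

Answer: 3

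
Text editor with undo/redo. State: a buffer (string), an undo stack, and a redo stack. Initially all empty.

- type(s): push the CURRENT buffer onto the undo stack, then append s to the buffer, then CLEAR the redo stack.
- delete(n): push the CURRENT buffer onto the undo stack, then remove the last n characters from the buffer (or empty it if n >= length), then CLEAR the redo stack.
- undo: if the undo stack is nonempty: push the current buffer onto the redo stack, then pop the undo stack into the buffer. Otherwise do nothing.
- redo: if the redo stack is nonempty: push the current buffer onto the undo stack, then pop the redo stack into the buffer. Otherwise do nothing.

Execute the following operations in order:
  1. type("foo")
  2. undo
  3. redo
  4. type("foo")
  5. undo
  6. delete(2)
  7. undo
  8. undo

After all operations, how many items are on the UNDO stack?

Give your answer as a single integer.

Answer: 0

Derivation:
After op 1 (type): buf='foo' undo_depth=1 redo_depth=0
After op 2 (undo): buf='(empty)' undo_depth=0 redo_depth=1
After op 3 (redo): buf='foo' undo_depth=1 redo_depth=0
After op 4 (type): buf='foofoo' undo_depth=2 redo_depth=0
After op 5 (undo): buf='foo' undo_depth=1 redo_depth=1
After op 6 (delete): buf='f' undo_depth=2 redo_depth=0
After op 7 (undo): buf='foo' undo_depth=1 redo_depth=1
After op 8 (undo): buf='(empty)' undo_depth=0 redo_depth=2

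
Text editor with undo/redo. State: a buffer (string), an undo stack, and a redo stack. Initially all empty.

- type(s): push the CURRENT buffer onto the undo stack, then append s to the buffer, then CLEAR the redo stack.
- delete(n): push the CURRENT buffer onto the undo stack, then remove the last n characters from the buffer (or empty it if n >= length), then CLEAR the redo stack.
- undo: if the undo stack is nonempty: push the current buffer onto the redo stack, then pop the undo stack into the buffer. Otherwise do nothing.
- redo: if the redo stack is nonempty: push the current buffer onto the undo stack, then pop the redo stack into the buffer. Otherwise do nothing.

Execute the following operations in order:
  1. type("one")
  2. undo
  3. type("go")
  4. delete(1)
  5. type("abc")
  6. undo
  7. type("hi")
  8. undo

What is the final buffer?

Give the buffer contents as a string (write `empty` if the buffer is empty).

Answer: g

Derivation:
After op 1 (type): buf='one' undo_depth=1 redo_depth=0
After op 2 (undo): buf='(empty)' undo_depth=0 redo_depth=1
After op 3 (type): buf='go' undo_depth=1 redo_depth=0
After op 4 (delete): buf='g' undo_depth=2 redo_depth=0
After op 5 (type): buf='gabc' undo_depth=3 redo_depth=0
After op 6 (undo): buf='g' undo_depth=2 redo_depth=1
After op 7 (type): buf='ghi' undo_depth=3 redo_depth=0
After op 8 (undo): buf='g' undo_depth=2 redo_depth=1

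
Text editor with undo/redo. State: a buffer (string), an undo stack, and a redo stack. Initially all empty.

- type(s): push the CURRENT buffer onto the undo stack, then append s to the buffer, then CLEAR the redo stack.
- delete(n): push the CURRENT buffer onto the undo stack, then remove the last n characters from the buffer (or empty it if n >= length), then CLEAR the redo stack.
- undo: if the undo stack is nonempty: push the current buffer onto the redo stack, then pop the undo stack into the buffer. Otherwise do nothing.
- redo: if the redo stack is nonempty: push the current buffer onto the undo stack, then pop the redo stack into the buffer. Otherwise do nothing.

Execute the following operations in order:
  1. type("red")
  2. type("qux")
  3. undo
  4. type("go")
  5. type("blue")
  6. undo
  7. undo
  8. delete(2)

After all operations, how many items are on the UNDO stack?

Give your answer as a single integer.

Answer: 2

Derivation:
After op 1 (type): buf='red' undo_depth=1 redo_depth=0
After op 2 (type): buf='redqux' undo_depth=2 redo_depth=0
After op 3 (undo): buf='red' undo_depth=1 redo_depth=1
After op 4 (type): buf='redgo' undo_depth=2 redo_depth=0
After op 5 (type): buf='redgoblue' undo_depth=3 redo_depth=0
After op 6 (undo): buf='redgo' undo_depth=2 redo_depth=1
After op 7 (undo): buf='red' undo_depth=1 redo_depth=2
After op 8 (delete): buf='r' undo_depth=2 redo_depth=0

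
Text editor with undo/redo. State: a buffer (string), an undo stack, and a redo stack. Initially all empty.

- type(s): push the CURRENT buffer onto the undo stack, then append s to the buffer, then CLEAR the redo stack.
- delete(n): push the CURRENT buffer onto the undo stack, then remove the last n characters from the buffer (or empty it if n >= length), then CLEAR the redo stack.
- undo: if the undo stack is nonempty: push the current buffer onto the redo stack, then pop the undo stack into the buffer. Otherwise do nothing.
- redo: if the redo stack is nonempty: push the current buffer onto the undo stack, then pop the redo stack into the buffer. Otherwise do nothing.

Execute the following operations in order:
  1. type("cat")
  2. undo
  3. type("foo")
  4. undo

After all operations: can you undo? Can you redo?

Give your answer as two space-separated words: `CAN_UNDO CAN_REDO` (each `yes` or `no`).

Answer: no yes

Derivation:
After op 1 (type): buf='cat' undo_depth=1 redo_depth=0
After op 2 (undo): buf='(empty)' undo_depth=0 redo_depth=1
After op 3 (type): buf='foo' undo_depth=1 redo_depth=0
After op 4 (undo): buf='(empty)' undo_depth=0 redo_depth=1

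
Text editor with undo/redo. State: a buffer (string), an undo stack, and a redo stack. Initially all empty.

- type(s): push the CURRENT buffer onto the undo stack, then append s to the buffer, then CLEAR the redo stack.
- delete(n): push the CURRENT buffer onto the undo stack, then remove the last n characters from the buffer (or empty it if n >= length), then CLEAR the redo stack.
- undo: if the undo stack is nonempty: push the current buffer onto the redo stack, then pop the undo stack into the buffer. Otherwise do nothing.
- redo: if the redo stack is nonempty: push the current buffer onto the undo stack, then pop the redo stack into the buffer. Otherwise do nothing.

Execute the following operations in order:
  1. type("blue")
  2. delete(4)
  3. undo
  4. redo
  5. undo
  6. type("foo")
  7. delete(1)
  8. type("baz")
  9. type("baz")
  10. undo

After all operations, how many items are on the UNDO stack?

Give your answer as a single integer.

Answer: 4

Derivation:
After op 1 (type): buf='blue' undo_depth=1 redo_depth=0
After op 2 (delete): buf='(empty)' undo_depth=2 redo_depth=0
After op 3 (undo): buf='blue' undo_depth=1 redo_depth=1
After op 4 (redo): buf='(empty)' undo_depth=2 redo_depth=0
After op 5 (undo): buf='blue' undo_depth=1 redo_depth=1
After op 6 (type): buf='bluefoo' undo_depth=2 redo_depth=0
After op 7 (delete): buf='bluefo' undo_depth=3 redo_depth=0
After op 8 (type): buf='bluefobaz' undo_depth=4 redo_depth=0
After op 9 (type): buf='bluefobazbaz' undo_depth=5 redo_depth=0
After op 10 (undo): buf='bluefobaz' undo_depth=4 redo_depth=1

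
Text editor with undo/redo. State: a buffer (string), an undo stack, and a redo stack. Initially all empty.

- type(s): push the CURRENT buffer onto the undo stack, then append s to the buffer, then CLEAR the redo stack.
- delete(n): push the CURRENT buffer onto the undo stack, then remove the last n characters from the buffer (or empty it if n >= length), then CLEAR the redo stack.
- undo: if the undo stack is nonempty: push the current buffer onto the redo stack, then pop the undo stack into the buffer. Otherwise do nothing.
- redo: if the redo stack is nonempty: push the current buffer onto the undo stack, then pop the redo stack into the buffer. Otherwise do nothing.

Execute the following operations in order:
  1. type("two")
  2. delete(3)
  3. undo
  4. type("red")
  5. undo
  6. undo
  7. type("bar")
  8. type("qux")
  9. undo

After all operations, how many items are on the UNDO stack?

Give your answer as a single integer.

After op 1 (type): buf='two' undo_depth=1 redo_depth=0
After op 2 (delete): buf='(empty)' undo_depth=2 redo_depth=0
After op 3 (undo): buf='two' undo_depth=1 redo_depth=1
After op 4 (type): buf='twored' undo_depth=2 redo_depth=0
After op 5 (undo): buf='two' undo_depth=1 redo_depth=1
After op 6 (undo): buf='(empty)' undo_depth=0 redo_depth=2
After op 7 (type): buf='bar' undo_depth=1 redo_depth=0
After op 8 (type): buf='barqux' undo_depth=2 redo_depth=0
After op 9 (undo): buf='bar' undo_depth=1 redo_depth=1

Answer: 1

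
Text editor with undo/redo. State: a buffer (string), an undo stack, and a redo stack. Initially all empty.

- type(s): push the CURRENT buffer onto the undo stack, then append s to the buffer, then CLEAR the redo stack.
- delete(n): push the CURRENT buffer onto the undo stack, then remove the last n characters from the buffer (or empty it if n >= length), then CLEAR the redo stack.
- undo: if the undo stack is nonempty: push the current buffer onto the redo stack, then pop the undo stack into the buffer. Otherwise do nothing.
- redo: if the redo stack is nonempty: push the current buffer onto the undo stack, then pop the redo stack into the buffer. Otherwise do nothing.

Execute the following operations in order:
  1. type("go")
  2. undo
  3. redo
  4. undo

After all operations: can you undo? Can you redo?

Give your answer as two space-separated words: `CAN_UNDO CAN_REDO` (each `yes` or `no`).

After op 1 (type): buf='go' undo_depth=1 redo_depth=0
After op 2 (undo): buf='(empty)' undo_depth=0 redo_depth=1
After op 3 (redo): buf='go' undo_depth=1 redo_depth=0
After op 4 (undo): buf='(empty)' undo_depth=0 redo_depth=1

Answer: no yes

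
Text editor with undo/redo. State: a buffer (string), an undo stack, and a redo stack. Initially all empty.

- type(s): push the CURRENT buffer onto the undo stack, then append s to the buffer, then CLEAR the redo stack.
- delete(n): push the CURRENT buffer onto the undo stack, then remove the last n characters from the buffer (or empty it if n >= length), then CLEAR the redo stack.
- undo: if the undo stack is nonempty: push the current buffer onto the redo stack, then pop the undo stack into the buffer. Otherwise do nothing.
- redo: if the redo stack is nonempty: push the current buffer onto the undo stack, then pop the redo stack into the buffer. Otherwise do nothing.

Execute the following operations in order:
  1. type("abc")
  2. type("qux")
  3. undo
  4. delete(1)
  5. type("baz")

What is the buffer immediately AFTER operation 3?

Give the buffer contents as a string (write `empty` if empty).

Answer: abc

Derivation:
After op 1 (type): buf='abc' undo_depth=1 redo_depth=0
After op 2 (type): buf='abcqux' undo_depth=2 redo_depth=0
After op 3 (undo): buf='abc' undo_depth=1 redo_depth=1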